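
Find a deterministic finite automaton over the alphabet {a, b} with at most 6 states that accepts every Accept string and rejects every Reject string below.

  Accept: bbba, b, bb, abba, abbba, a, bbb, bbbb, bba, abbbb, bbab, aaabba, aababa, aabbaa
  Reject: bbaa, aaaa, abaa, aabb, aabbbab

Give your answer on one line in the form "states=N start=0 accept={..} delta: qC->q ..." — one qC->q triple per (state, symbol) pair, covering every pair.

states=5 start=0 accept={0,1} delta: 0a->1 0b->0 1a->2 1b->0 2a->1 2b->3 3a->0 3b->4 4a->0 4b->1

Fold the examples into a partial DFA from state 0: repeatedly fix the first undefined (state, symbol) met by the shortest-then-alphabetical prefix, trying targets in increasing order and rejecting any under which an Accept and a Reject string meet in one state with the same remainder; add a state when all current targets are rejected. Accepting states are where Accept strings end.
a: 0a undefined. 0a->0: no, bb/aabb meet in 0 with "bb" left. Open state 1: 0a->1.
b: 0b undefined. 0b->0: ok.
aa: 1a undefined. 1a->0: no, b/bbaa meet in 0. 1a->1: no, bbba/bbaa meet in 1. Open state 2: 1a->2.
ab: 1b undefined. 1b->0: ok.
aaa: 2a undefined. 2a->0: no, bbba/aaaa meet in 1. 2a->1: ok.
aab: 2b undefined. 2b->0: no, b/aabb meet in 0. 2b->1: no, b/aabb meet in 0. 2b->2: no, b/aabbbab meet in 0. Open state 3: 2b->3.
aaba: 3a undefined. 3a->0: ok.
aabb: 3b undefined. 3b->0: no, b/aabb meet in 0. 3b->1: no, bbba/aabb meet in 1. 3b->2: no, b/aabbbab meet in 0. 3b->3: no, b/aabbbab meet in 0. Open state 4: 3b->4.
aabba: 4a undefined. 4a->0: ok.
aabbb: 4b undefined. 4b->0: no, b/aabbbab meet in 0. 4b->1: ok.
All examples now run through 5 states with every (state, symbol) defined. Accept strings end in {0,1}, Reject strings end in {2,3,4}; accept={0,1}.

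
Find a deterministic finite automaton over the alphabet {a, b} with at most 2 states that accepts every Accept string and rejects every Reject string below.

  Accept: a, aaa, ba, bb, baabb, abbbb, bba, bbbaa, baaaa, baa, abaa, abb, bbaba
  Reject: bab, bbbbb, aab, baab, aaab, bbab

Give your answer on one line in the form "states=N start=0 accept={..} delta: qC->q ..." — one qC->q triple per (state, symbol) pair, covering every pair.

Fold the examples into a partial DFA from state 0: repeatedly fix the first undefined (state, symbol) met by the shortest-then-alphabetical prefix, trying targets in increasing order and rejecting any under which an Accept and a Reject string meet in one state with the same remainder; add a state when all current targets are rejected. Accepting states are where Accept strings end.
a: 0a undefined. 0a->0: ok.
b: 0b undefined. 0b->0: no, a/bab meet in 0. Open state 1: 0b->1.
ba: 1a undefined. 1a->0: ok.
bb: 1b undefined. 1b->0: ok.
All examples now run through 2 states with every (state, symbol) defined. Accept strings end in {0}, Reject strings end in {1}; accept={0}.

states=2 start=0 accept={0} delta: 0a->0 0b->1 1a->0 1b->0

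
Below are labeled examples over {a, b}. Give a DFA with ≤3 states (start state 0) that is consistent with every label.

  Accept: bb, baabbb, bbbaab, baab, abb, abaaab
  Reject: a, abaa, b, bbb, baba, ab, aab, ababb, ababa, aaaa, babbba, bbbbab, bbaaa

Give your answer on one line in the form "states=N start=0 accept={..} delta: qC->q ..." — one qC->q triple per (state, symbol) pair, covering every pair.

State merging on the prefix tree: take the shortest (then alphabetical) example prefix whose next move is undefined and point that move at state 0, else 1, else 2, ...; a target is out if some Accept/Reject pair would then sit in one state with the same input left (inseparable). If every existing state is out, open a new one.
a: 0a undefined. 0a->0: ok.
b: 0b undefined. 0b->0: no, bb/a meet in 0. Open state 1: 0b->1.
ba: 1a undefined. 1a->0: no, bb/ababb meet in 1 with "b" left. 1a->1: ok.
bb: 1b undefined. 1b->0: no, bb/a meet in 0. 1b->1: no, bb/abaa meet in 1. Open state 2: 1b->2.
bba: 2a undefined. 2a->0: ok.
bbb: 2b undefined. 2b->0: no, bb/bbbbab meet in 2. 2b->1: ok.
All examples now run through 3 states with every (state, symbol) defined. Accept strings end in {2}, Reject strings end in {0,1}; accept={2}.

states=3 start=0 accept={2} delta: 0a->0 0b->1 1a->1 1b->2 2a->0 2b->1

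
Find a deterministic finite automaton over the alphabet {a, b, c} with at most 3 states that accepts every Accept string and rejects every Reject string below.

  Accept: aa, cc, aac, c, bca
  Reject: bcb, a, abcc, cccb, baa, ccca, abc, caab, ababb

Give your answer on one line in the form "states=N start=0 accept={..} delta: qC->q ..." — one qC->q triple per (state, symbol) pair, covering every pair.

states=2 start=0 accept={0} delta: 0a->1 0b->1 0c->0 1a->0 1b->1 1c->1

State merging on the prefix tree: take the shortest (then alphabetical) example prefix whose next move is undefined and point that move at state 0, else 1, else 2, ...; a target is out if some Accept/Reject pair would then sit in one state with the same input left (inseparable). If every existing state is out, open a new one.
a: 0a undefined. 0a->0: no, aa/a meet in 0. Open state 1: 0a->1.
b: 0b undefined. 0b->0: no, aa/baa meet in 1 with "a" left. 0b->1: ok.
c: 0c undefined. 0c->0: ok.
aa: 1a undefined. 1a->0: ok.
ab: 1b undefined. 1b->0: no, aa/abcc meet in 0. 1b->1: ok.
bc: 1c undefined. 1c->0: no, aa/abcc meet in 0. 1c->1: ok.
All examples now run through 2 states with every (state, symbol) defined. Accept strings end in {0}, Reject strings end in {1}; accept={0}.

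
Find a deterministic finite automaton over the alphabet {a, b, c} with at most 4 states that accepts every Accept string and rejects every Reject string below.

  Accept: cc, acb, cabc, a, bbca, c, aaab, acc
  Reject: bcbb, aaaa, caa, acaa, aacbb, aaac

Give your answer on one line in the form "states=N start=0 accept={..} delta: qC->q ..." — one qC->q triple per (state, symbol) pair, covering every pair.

states=4 start=0 accept={1,2} delta: 0a->1 0b->0 0c->1 1a->2 1b->2 1c->1 2a->3 2b->0 2c->0 3a->0 3b->1 3c->0

Grow the machine one transition at a time. Run the examples from 0; the earliest place one falls off (shortest prefix, ties alphabetical) gets sent to the lowest-numbered state that keeps every Accept/Reject pair distinguishable — a pair clashes when both reach the same state with identical unread suffix — and to a fresh state only if none does.
a: 0a undefined. 0a->0: no, a/aaaa meet in 0. Open state 1: 0a->1.
b: 0b undefined. 0b->0: ok.
c: 0c undefined. 0c->0: no, cc/bcbb meet in 0. 0c->1: ok.
aa: 1a undefined. 1a->0: no, cc/aaac meet in 1 with "c" left. 1a->1: no, cc/aaac meet in 1 with "c" left. Open state 2: 1a->2.
ac: 1c undefined. 1c->0: no, bbca/acaa meet in 2. 1c->1: ok.
aaa: 2a undefined. 2a->0: no, cc/aaaa meet in 1. 2a->1: no, cc/caa meet in 1. 2a->2: no, bbca/aaaa meet in 2. Open state 3: 2a->3.
aac: 2c undefined. 2c->0: ok.
acb: 1b undefined. 1b->0: no, acb/bcbb meet in 0. 1b->1: no, cc/bcbb meet in 1. 1b->2: ok.
cab: 2b undefined. 2b->0: ok.
aaaa: 3a undefined. 3a->0: ok.
aaab: 3b undefined. 3b->0: no, aaab/bcbb meet in 0. 3b->1: ok.
aaac: 3c undefined. 3c->0: ok.
All examples now run through 4 states with every (state, symbol) defined. Accept strings end in {1,2}, Reject strings end in {0,3}; accept={1,2}.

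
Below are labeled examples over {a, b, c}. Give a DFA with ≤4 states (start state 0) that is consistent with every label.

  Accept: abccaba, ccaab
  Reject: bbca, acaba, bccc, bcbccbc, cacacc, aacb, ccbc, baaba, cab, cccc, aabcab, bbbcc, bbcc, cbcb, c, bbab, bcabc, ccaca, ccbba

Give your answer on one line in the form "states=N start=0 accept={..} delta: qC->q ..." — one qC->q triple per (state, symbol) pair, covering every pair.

states=4 start=0 accept={3} delta: 0a->0 0b->0 0c->1 1a->0 1b->0 1c->2 2a->2 2b->3 2c->0 3a->3 3b->0 3c->0

Fold the examples into a partial DFA from state 0: repeatedly fix the first undefined (state, symbol) met by the shortest-then-alphabetical prefix, trying targets in increasing order and rejecting any under which an Accept and a Reject string meet in one state with the same remainder; add a state when all current targets are rejected. Accepting states are where Accept strings end.
a: 0a undefined. 0a->0: ok.
b: 0b undefined. 0b->0: ok.
c: 0c undefined. 0c->0: no, abccaba/bbca meet in 0. Open state 1: 0c->1.
ca: 1a undefined. 1a->0: ok.
cb: 1b undefined. 1b->0: ok.
cc: 1c undefined. 1c->0: no, abccaba/bbca meet in 0. 1c->1: no, abccaba/bbca meet in 0. Open state 2: 1c->2.
cca: 2a undefined. 2a->0: no, abccaba/bbca meet in 0. 2a->1: no, abccaba/bbca meet in 0. 2a->2: ok.
ccb: 2b undefined. 2b->0: no, abccaba/bbca meet in 0. 2b->1: no, abccaba/bbca meet in 0. 2b->2: no, abccaba/cacacc meet in 2. Open state 3: 2b->3.
ccc: 2c undefined. 2c->0: ok.
ccbb: 3b undefined. 3b->0: ok.
ccbc: 3c undefined. 3c->0: ok.
abccaba: 3a undefined. 3a->0: no, abccaba/bbca meet in 0. 3a->1: no, abccaba/cccc meet in 1. 3a->2: no, abccaba/cacacc meet in 2. 3a->3: ok.
All examples now run through 4 states with every (state, symbol) defined. Accept strings end in {3}, Reject strings end in {0,1,2}; accept={3}.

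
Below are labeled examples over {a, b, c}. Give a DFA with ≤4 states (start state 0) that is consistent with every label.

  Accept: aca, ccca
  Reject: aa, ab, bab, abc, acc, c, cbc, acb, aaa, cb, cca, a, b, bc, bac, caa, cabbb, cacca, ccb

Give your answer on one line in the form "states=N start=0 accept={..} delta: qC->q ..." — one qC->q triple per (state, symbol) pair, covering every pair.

State merging on the prefix tree: take the shortest (then alphabetical) example prefix whose next move is undefined and point that move at state 0, else 1, else 2, ...; a target is out if some Accept/Reject pair would then sit in one state with the same input left (inseparable). If every existing state is out, open a new one.
a: 0a undefined. 0a->0: ok.
b: 0b undefined. 0b->0: ok.
c: 0c undefined. 0c->0: no, aca/aa meet in 0. Open state 1: 0c->1.
ca: 1a undefined. 1a->0: no, aca/aa meet in 0. 1a->1: no, aca/abc meet in 1. Open state 2: 1a->2.
cb: 1b undefined. 1b->0: ok.
cc: 1c undefined. 1c->0: ok.
caa: 2a undefined. 2a->0: ok.
cab: 2b undefined. 2b->0: ok.
cac: 2c undefined. 2c->0: no, aca/cacca meet in 2. 2c->1: ok.
All examples now run through 3 states with every (state, symbol) defined. Accept strings end in {2}, Reject strings end in {0,1}; accept={2}.

states=3 start=0 accept={2} delta: 0a->0 0b->0 0c->1 1a->2 1b->0 1c->0 2a->0 2b->0 2c->1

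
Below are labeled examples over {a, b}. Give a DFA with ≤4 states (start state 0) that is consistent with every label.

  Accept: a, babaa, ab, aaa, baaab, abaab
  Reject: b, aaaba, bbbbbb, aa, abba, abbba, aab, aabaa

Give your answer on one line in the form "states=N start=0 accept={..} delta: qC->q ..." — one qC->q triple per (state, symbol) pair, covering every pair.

Grow the machine one transition at a time. Run the examples from 0; the earliest place one falls off (shortest prefix, ties alphabetical) gets sent to the lowest-numbered state that keeps every Accept/Reject pair distinguishable — a pair clashes when both reach the same state with identical unread suffix — and to a fresh state only if none does.
a: 0a undefined. 0a->0: no, a/aa meet in 0. Open state 1: 0a->1.
b: 0b undefined. 0b->0: ok.
aa: 1a undefined. 1a->0: ok.
ab: 1b undefined. 1b->0: no, a/aaaba meet in 1. 1b->1: ok.
All examples now run through 2 states with every (state, symbol) defined. Accept strings end in {1}, Reject strings end in {0}; accept={1}.

states=2 start=0 accept={1} delta: 0a->1 0b->0 1a->0 1b->1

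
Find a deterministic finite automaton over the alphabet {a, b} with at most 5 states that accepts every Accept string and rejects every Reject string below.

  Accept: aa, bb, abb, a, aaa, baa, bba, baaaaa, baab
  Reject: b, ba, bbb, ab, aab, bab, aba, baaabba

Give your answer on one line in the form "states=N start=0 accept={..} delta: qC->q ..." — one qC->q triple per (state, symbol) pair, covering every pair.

states=4 start=0 accept={0,3} delta: 0a->0 0b->1 1a->2 1b->0 2a->3 2b->1 3a->1 3b->0

Grow the machine one transition at a time. Run the examples from 0; the earliest place one falls off (shortest prefix, ties alphabetical) gets sent to the lowest-numbered state that keeps every Accept/Reject pair distinguishable — a pair clashes when both reach the same state with identical unread suffix — and to a fresh state only if none does.
a: 0a undefined. 0a->0: ok.
b: 0b undefined. 0b->0: no, aa/b meet in 0. Open state 1: 0b->1.
ba: 1a undefined. 1a->0: no, aa/ba meet in 0. 1a->1: no, bb/bab meet in 1 with "b" left. Open state 2: 1a->2.
bb: 1b undefined. 1b->0: ok.
baa: 2a undefined. 2a->0: no, aa/baaabba meet in 0. 2a->1: no, baa/b meet in 1. 2a->2: no, baa/ba meet in 2. Open state 3: 2a->3.
bab: 2b undefined. 2b->0: no, aa/bab meet in 0. 2b->1: ok.
baaa: 3a undefined. 3a->0: no, aa/baaabba meet in 0. 3a->1: ok.
baab: 3b undefined. 3b->0: ok.
All examples now run through 4 states with every (state, symbol) defined. Accept strings end in {0,3}, Reject strings end in {1,2}; accept={0,3}.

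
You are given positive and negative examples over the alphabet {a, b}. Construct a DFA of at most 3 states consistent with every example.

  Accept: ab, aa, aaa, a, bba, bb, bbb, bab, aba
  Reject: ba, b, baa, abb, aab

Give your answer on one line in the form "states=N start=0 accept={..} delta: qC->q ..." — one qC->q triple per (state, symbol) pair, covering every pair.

Fold the examples into a partial DFA from state 0: repeatedly fix the first undefined (state, symbol) met by the shortest-then-alphabetical prefix, trying targets in increasing order and rejecting any under which an Accept and a Reject string meet in one state with the same remainder; add a state when all current targets are rejected. Accepting states are where Accept strings end.
a: 0a undefined. 0a->0: no, ab/b meet in 0 with "b" left. Open state 1: 0a->1.
b: 0b undefined. 0b->0: no, aa/baa meet in 1 with "a" left. 0b->1: no, aa/ba meet in 1 with "a" left. Open state 2: 0b->2.
aa: 1a undefined. 1a->0: ok.
ab: 1b undefined. 1b->0: ok.
ba: 2a undefined. 2a->0: no, ab/ba meet in 0. 2a->1: no, ab/baa meet in 0. 2a->2: ok.
bb: 2b undefined. 2b->0: no, bbb/ba meet in 2. 2b->1: ok.
All examples now run through 3 states with every (state, symbol) defined. Accept strings end in {0,1}, Reject strings end in {2}; accept={0,1}.

states=3 start=0 accept={0,1} delta: 0a->1 0b->2 1a->0 1b->0 2a->2 2b->1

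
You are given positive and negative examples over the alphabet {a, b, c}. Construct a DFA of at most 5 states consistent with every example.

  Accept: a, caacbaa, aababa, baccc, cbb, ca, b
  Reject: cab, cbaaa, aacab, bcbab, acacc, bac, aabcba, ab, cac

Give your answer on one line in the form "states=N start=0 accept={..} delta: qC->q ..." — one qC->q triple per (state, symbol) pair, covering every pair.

states=5 start=0 accept={0,1} delta: 0a->1 0b->0 0c->0 1a->2 1b->2 1c->2 2a->4 2b->2 2c->3 3a->1 3b->2 3c->0 4a->0 4b->0 4c->1

Fold the examples into a partial DFA from state 0: repeatedly fix the first undefined (state, symbol) met by the shortest-then-alphabetical prefix, trying targets in increasing order and rejecting any under which an Accept and a Reject string meet in one state with the same remainder; add a state when all current targets are rejected. Accepting states are where Accept strings end.
a: 0a undefined. 0a->0: no, b/ab meet in 0 with "b" left. Open state 1: 0a->1.
b: 0b undefined. 0b->0: ok.
c: 0c undefined. 0c->0: ok.
aa: 1a undefined. 1a->0: no, a/cbaaa meet in 1. 1a->1: no, a/cbaaa meet in 1. Open state 2: 1a->2.
ab: 1b undefined. 1b->0: no, cbb/cab meet in 0. 1b->1: no, a/cab meet in 1. 1b->2: ok.
ac: 1c undefined. 1c->0: no, baccc/acacc meet in 0. 1c->1: no, a/bac meet in 1. 1c->2: ok.
aab: 2b undefined. 2b->0: no, a/aabcba meet in 1. 2b->1: no, aababa/cab meet in 2. 2b->2: ok.
aac: 2c undefined. 2c->0: no, a/aabcba meet in 1. 2c->1: no, baccc/cab meet in 2. 2c->2: no, baccc/cab meet in 2. Open state 3: 2c->3.
aca: 2a undefined. 2a->0: no, cbb/cbaaa meet in 0. 2a->1: no, a/cbaaa meet in 1. 2a->2: no, aababa/cab meet in 2. 2a->3: no, aababa/aabcba meet in 3 with "ba" left. Open state 4: 2a->4.
aaca: 3a undefined. 3a->0: no, cbb/aacab meet in 0. 3a->1: ok.
acac: 4c undefined. 4c->0: no, cbb/acacc meet in 0. 4c->1: ok.
aabab: 4b undefined. 4b->0: ok.
aabcb: 3b undefined. 3b->0: no, a/aabcba meet in 1. 3b->1: no, caacbaa/cbaaa meet in 4. 3b->2: ok.
baccc: 3c undefined. 3c->0: ok.
caacbaa: 4a undefined. 4a->0: ok.
All examples now run through 5 states with every (state, symbol) defined. Accept strings end in {0,1}, Reject strings end in {2,4}; accept={0,1}.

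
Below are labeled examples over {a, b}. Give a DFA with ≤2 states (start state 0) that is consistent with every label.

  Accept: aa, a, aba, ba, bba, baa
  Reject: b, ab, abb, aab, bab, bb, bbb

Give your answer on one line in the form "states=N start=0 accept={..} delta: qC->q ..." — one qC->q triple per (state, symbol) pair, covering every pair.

Grow the machine one transition at a time. Run the examples from 0; the earliest place one falls off (shortest prefix, ties alphabetical) gets sent to the lowest-numbered state that keeps every Accept/Reject pair distinguishable — a pair clashes when both reach the same state with identical unread suffix — and to a fresh state only if none does.
a: 0a undefined. 0a->0: ok.
b: 0b undefined. 0b->0: no, aa/b meet in 0. Open state 1: 0b->1.
ba: 1a undefined. 1a->0: ok.
bb: 1b undefined. 1b->0: no, aa/abb meet in 0. 1b->1: ok.
All examples now run through 2 states with every (state, symbol) defined. Accept strings end in {0}, Reject strings end in {1}; accept={0}.

states=2 start=0 accept={0} delta: 0a->0 0b->1 1a->0 1b->1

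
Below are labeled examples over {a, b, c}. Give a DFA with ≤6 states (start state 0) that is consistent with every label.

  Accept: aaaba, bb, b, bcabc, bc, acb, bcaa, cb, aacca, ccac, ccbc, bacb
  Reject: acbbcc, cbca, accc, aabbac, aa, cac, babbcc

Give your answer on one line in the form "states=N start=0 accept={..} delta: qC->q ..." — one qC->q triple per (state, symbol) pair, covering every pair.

State merging on the prefix tree: take the shortest (then alphabetical) example prefix whose next move is undefined and point that move at state 0, else 1, else 2, ...; a target is out if some Accept/Reject pair would then sit in one state with the same input left (inseparable). If every existing state is out, open a new one.
a: 0a undefined. 0a->0: ok.
b: 0b undefined. 0b->0: no, aaaba/aa meet in 0. Open state 1: 0b->1.
c: 0c undefined. 0c->0: no, aacca/accc meet in 0. 0c->1: ok.
ba: 1a undefined. 1a->0: no, aaaba/aa meet in 0. 1a->1: no, bc/cac meet in 1 with "c" left. Open state 2: 1a->2.
bb: 1b undefined. 1b->0: no, aaaba/cbca meet in 2. 1b->1: no, aacca/cbca meet in 1 with "ca" left. 1b->2: ok.
bc: 1c undefined. 1c->0: no, b/accc meet in 1. 1c->1: no, b/accc meet in 1. 1c->2: no, ccac/aabbac meet in 2 with "ac" left. Open state 3: 1c->3.
bab: 2b undefined. 2b->0: no, bc/acbbcc meet in 3. 2b->1: ok.
bac: 2c undefined. 2c->0: no, b/babbcc meet in 1. 2c->1: no, aaaba/cbca meet in 2. 2c->2: no, aaaba/cac meet in 2. 2c->3: no, bc/cac meet in 3. Open state 4: 2c->4.
bca: 3a undefined. 3a->0: no, bcaa/aa meet in 0. 3a->1: no, bcabc/cac meet in 4. 3a->2: no, ccac/cac meet in 4. 3a->3: no, ccac/acbbcc meet in 3 with "c" left. 3a->4: no, bcaa/cbca meet in 4 with "a" left. Open state 5: 3a->5.
ccb: 3b undefined. 3b->0: ok.
accc: 3c undefined. 3c->0: ok.
bacb: 4b undefined. 4b->0: no, bacb/acbbcc meet in 0. 4b->1: ok.
bcaa: 5a undefined. 5a->0: no, bcaa/acbbcc meet in 0. 5a->1: ok.
bcab: 5b undefined. 5b->0: ok.
cbca: 4a undefined. 4a->0: ok.
ccac: 5c undefined. 5c->0: no, ccac/acbbcc meet in 0. 5c->1: ok.
aabba: 2a undefined. 2a->0: no, b/aabbac meet in 1. 2a->1: no, bc/aabbac meet in 3. 2a->2: ok.
babbcc: 4c undefined. 4c->0: ok.
All examples now run through 6 states with every (state, symbol) defined. Accept strings end in {1,2,3,5}, Reject strings end in {0,4}; accept={1,2,3,5}.

states=6 start=0 accept={1,2,3,5} delta: 0a->0 0b->1 0c->1 1a->2 1b->2 1c->3 2a->2 2b->1 2c->4 3a->5 3b->0 3c->0 4a->0 4b->1 4c->0 5a->1 5b->0 5c->1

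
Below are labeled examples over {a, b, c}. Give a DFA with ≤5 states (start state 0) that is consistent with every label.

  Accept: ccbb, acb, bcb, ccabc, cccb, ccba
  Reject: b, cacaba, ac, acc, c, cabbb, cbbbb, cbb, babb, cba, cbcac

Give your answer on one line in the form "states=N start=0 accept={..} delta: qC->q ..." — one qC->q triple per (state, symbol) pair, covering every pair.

states=5 start=0 accept={2} delta: 0a->0 0b->0 0c->1 1a->0 1b->2 1c->3 2a->0 2b->0 2c->0 3a->3 3b->4 3c->1 4a->2 4b->2 4c->2

Fold the examples into a partial DFA from state 0: repeatedly fix the first undefined (state, symbol) met by the shortest-then-alphabetical prefix, trying targets in increasing order and rejecting any under which an Accept and a Reject string meet in one state with the same remainder; add a state when all current targets are rejected. Accepting states are where Accept strings end.
a: 0a undefined. 0a->0: ok.
b: 0b undefined. 0b->0: ok.
c: 0c undefined. 0c->0: no, ccbb/b meet in 0. Open state 1: 0c->1.
ca: 1a undefined. 1a->0: ok.
cb: 1b undefined. 1b->0: no, acb/b meet in 0. 1b->1: no, acb/ac meet in 1. Open state 2: 1b->2.
cc: 1c undefined. 1c->0: no, ccbb/b meet in 0. 1c->1: no, ccbb/cbb meet in 2 with "b" left. 1c->2: no, acb/acc meet in 2. Open state 3: 1c->3.
cba: 2a undefined. 2a->0: ok.
cbb: 2b undefined. 2b->0: ok.
cbc: 2c undefined. 2c->0: ok.
cca: 3a undefined. 3a->0: no, ccabc/ac meet in 1. 3a->1: no, ccabc/b meet in 0. 3a->2: no, ccabc/ac meet in 1. 3a->3: ok.
ccb: 3b undefined. 3b->0: no, ccbb/b meet in 0. 3b->1: no, ccabc/acc meet in 3. 3b->2: no, ccbb/b meet in 0. 3b->3: no, ccbb/acc meet in 3. Open state 4: 3b->4.
ccc: 3c undefined. 3c->0: no, cccb/b meet in 0. 3c->1: ok.
ccba: 4a undefined. 4a->0: no, ccba/b meet in 0. 4a->1: no, ccba/ac meet in 1. 4a->2: ok.
ccbb: 4b undefined. 4b->0: no, ccbb/b meet in 0. 4b->1: no, ccbb/ac meet in 1. 4b->2: ok.
ccabc: 4c undefined. 4c->0: no, ccabc/b meet in 0. 4c->1: no, ccabc/ac meet in 1. 4c->2: ok.
All examples now run through 5 states with every (state, symbol) defined. Accept strings end in {2}, Reject strings end in {0,1,3}; accept={2}.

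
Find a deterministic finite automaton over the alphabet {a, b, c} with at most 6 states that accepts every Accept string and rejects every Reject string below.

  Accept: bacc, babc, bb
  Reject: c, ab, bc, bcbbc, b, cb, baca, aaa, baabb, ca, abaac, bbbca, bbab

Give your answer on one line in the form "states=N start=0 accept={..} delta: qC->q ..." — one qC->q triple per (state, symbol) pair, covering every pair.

states=4 start=0 accept={2} delta: 0a->0 0b->1 0c->0 1a->1 1b->2 1c->3 2a->0 2b->0 2c->2 3a->0 3b->0 3c->2

Fold the examples into a partial DFA from state 0: repeatedly fix the first undefined (state, symbol) met by the shortest-then-alphabetical prefix, trying targets in increasing order and rejecting any under which an Accept and a Reject string meet in one state with the same remainder; add a state when all current targets are rejected. Accepting states are where Accept strings end.
a: 0a undefined. 0a->0: ok.
b: 0b undefined. 0b->0: no, babc/c meet in 0 with "c" left. Open state 1: 0b->1.
c: 0c undefined. 0c->0: ok.
ba: 1a undefined. 1a->0: no, bacc/c meet in 0. 1a->1: ok.
bb: 1b undefined. 1b->0: no, babc/c meet in 0. 1b->1: no, babc/bc meet in 1 with "c" left. Open state 2: 1b->2.
bc: 1c undefined. 1c->0: no, bacc/c meet in 0. 1c->1: no, bacc/ab meet in 1. 1c->2: no, bb/bc meet in 2. Open state 3: 1c->3.
bba: 2a undefined. 2a->0: ok.
bbb: 2b undefined. 2b->0: ok.
bcb: 3b undefined. 3b->0: ok.
babc: 2c undefined. 2c->0: no, babc/c meet in 0. 2c->1: no, babc/ab meet in 1. 2c->2: ok.
baca: 3a undefined. 3a->0: ok.
bacc: 3c undefined. 3c->0: no, bacc/c meet in 0. 3c->1: no, bacc/ab meet in 1. 3c->2: ok.
All examples now run through 4 states with every (state, symbol) defined. Accept strings end in {2}, Reject strings end in {0,1,3}; accept={2}.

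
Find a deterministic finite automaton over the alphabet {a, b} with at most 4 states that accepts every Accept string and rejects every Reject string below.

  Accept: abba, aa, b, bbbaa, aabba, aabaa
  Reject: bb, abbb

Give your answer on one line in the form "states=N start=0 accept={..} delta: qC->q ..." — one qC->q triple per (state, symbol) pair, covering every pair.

states=3 start=0 accept={0,1} delta: 0a->0 0b->1 1a->0 1b->2 2a->0 2b->2

State merging on the prefix tree: take the shortest (then alphabetical) example prefix whose next move is undefined and point that move at state 0, else 1, else 2, ...; a target is out if some Accept/Reject pair would then sit in one state with the same input left (inseparable). If every existing state is out, open a new one.
a: 0a undefined. 0a->0: ok.
b: 0b undefined. 0b->0: no, abba/bb meet in 0. Open state 1: 0b->1.
bb: 1b undefined. 1b->0: no, abba/bb meet in 0. 1b->1: no, b/bb meet in 1. Open state 2: 1b->2.
bbb: 2b undefined. 2b->0: no, aa/abbb meet in 0. 2b->1: no, b/abbb meet in 1. 2b->2: ok.
aaba: 1a undefined. 1a->0: ok.
abba: 2a undefined. 2a->0: ok.
All examples now run through 3 states with every (state, symbol) defined. Accept strings end in {0,1}, Reject strings end in {2}; accept={0,1}.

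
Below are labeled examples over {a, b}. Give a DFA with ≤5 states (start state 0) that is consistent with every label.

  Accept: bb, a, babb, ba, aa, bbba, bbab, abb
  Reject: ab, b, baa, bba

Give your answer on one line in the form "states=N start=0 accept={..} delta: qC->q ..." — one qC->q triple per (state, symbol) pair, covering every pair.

Fold the examples into a partial DFA from state 0: repeatedly fix the first undefined (state, symbol) met by the shortest-then-alphabetical prefix, trying targets in increasing order and rejecting any under which an Accept and a Reject string meet in one state with the same remainder; add a state when all current targets are rejected. Accepting states are where Accept strings end.
a: 0a undefined. 0a->0: ok.
b: 0b undefined. 0b->0: no, bb/ab meet in 0. Open state 1: 0b->1.
ba: 1a undefined. 1a->0: no, a/baa meet in 0. 1a->1: no, ba/ab meet in 1. Open state 2: 1a->2.
bb: 1b undefined. 1b->0: no, bb/bba meet in 0. 1b->1: no, bb/ab meet in 1. 1b->2: ok.
baa: 2a undefined. 2a->0: no, a/baa meet in 0. 2a->1: ok.
bab: 2b undefined. 2b->0: no, babb/ab meet in 1. 2b->1: ok.
All examples now run through 3 states with every (state, symbol) defined. Accept strings end in {0,2}, Reject strings end in {1}; accept={0,2}.

states=3 start=0 accept={0,2} delta: 0a->0 0b->1 1a->2 1b->2 2a->1 2b->1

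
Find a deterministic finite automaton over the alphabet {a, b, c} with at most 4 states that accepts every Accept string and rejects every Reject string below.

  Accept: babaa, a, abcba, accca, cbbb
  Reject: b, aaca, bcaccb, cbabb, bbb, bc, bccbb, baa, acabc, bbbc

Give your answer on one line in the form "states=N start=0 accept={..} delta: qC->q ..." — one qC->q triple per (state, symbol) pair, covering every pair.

states=4 start=0 accept={0} delta: 0a->0 0b->1 0c->1 1a->1 1b->2 1c->2 2a->0 2b->3 2c->3 3a->0 3b->0 3c->1

State merging on the prefix tree: take the shortest (then alphabetical) example prefix whose next move is undefined and point that move at state 0, else 1, else 2, ...; a target is out if some Accept/Reject pair would then sit in one state with the same input left (inseparable). If every existing state is out, open a new one.
a: 0a undefined. 0a->0: ok.
b: 0b undefined. 0b->0: no, babaa/b meet in 0. Open state 1: 0b->1.
c: 0c undefined. 0c->0: no, a/aaca meet in 0. 0c->1: ok.
ba: 1a undefined. 1a->0: no, babaa/aaca meet in 0. 1a->1: ok.
bb: 1b undefined. 1b->0: no, babaa/cbabb meet in 0. 1b->1: no, babaa/b meet in 1. Open state 2: 1b->2.
bc: 1c undefined. 1c->0: no, a/bc meet in 0. 1c->1: no, accca/b meet in 1. 1c->2: ok.
bbb: 2b undefined. 2b->0: no, a/bbb meet in 0. 2b->1: no, abcba/b meet in 1. 2b->2: no, cbbb/bbb meet in 2. Open state 3: 2b->3.
bca: 2a undefined. 2a->0: ok.
bcc: 2c undefined. 2c->0: no, babaa/acabc meet in 0. 2c->1: no, accca/b meet in 1. 2c->2: no, cbbb/bccbb meet in 3 with "b" left. 2c->3: ok.
bbbc: 3c undefined. 3c->0: no, babaa/bbbc meet in 0. 3c->1: ok.
bccb: 3b undefined. 3b->0: ok.
abcba: 3a undefined. 3a->0: ok.
All examples now run through 4 states with every (state, symbol) defined. Accept strings end in {0}, Reject strings end in {1,2,3}; accept={0}.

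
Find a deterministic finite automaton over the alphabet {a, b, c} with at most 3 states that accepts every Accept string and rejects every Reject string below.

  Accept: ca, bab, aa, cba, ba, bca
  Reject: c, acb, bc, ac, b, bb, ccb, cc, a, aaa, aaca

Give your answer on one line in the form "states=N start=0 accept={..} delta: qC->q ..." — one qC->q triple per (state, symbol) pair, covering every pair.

Grow the machine one transition at a time. Run the examples from 0; the earliest place one falls off (shortest prefix, ties alphabetical) gets sent to the lowest-numbered state that keeps every Accept/Reject pair distinguishable — a pair clashes when both reach the same state with identical unread suffix — and to a fresh state only if none does.
a: 0a undefined. 0a->0: no, ca/aaca meet in 0 with "ca" left. Open state 1: 0a->1.
b: 0b undefined. 0b->0: no, ba/a meet in 1. 0b->1: ok.
c: 0c undefined. 0c->0: no, ca/b meet in 1. 0c->1: ok.
aa: 1a undefined. 1a->0: no, ca/aaca meet in 0. 1a->1: no, ca/c meet in 1. Open state 2: 1a->2.
ac: 1c undefined. 1c->0: no, bca/c meet in 1. 1c->1: ok.
bb: 1b undefined. 1b->0: no, cba/c meet in 1. 1b->1: ok.
aaa: 2a undefined. 2a->0: ok.
aac: 2c undefined. 2c->0: ok.
bab: 2b undefined. 2b->0: no, bab/aaa meet in 0. 2b->1: no, bab/c meet in 1. 2b->2: ok.
All examples now run through 3 states with every (state, symbol) defined. Accept strings end in {2}, Reject strings end in {0,1}; accept={2}.

states=3 start=0 accept={2} delta: 0a->1 0b->1 0c->1 1a->2 1b->1 1c->1 2a->0 2b->2 2c->0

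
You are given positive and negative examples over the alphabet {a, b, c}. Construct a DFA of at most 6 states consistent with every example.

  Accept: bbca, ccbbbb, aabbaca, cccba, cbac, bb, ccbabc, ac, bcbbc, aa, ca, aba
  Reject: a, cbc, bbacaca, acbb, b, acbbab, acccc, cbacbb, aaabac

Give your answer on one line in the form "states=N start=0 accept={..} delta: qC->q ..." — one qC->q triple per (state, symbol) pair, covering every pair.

states=5 start=0 accept={0,2,3} delta: 0a->1 0b->1 0c->1 1a->2 1b->2 1c->2 2a->3 2b->3 2c->1 3a->4 3b->4 3c->3 4a->0 4b->1 4c->0

Fold the examples into a partial DFA from state 0: repeatedly fix the first undefined (state, symbol) met by the shortest-then-alphabetical prefix, trying targets in increasing order and rejecting any under which an Accept and a Reject string meet in one state with the same remainder; add a state when all current targets are rejected. Accepting states are where Accept strings end.
a: 0a undefined. 0a->0: no, aa/a meet in 0. Open state 1: 0a->1.
b: 0b undefined. 0b->0: no, bb/b meet in 0. 0b->1: ok.
c: 0c undefined. 0c->0: no, ac/cbc meet in 1 with "c" left. 0c->1: ok.
aa: 1a undefined. 1a->0: no, cbac/aaabac meet in 1 with "bac" left. 1a->1: no, cbac/aaabac meet in 1 with "bac" left. Open state 2: 1a->2.
ab: 1b undefined. 1b->0: no, aba/a meet in 1. 1b->1: no, bb/a meet in 1. 1b->2: ok.
ac: 1c undefined. 1c->0: no, bb/acbb meet in 2. 1c->1: no, ac/a meet in 1. 1c->2: ok.
aaa: 2a undefined. 2a->0: no, bbca/bbacaca meet in 2 with "ca" left. 2a->1: no, cbac/aaabac meet in 2. 2a->2: no, cbac/cbc meet in 2 with "c" left. Open state 3: 2a->3.
aab: 2b undefined. 2b->0: no, ccbbbb/acbbab meet in 0. 2b->1: no, ccbbbb/acbb meet in 2. 2b->2: no, ccbbbb/acbb meet in 2. 2b->3: ok.
acc: 2c undefined. 2c->0: no, bbca/a meet in 1. 2c->1: ok.
aaab: 3b undefined. 3b->0: no, bbca/acbbab meet in 2. 3b->1: no, ccbbbb/acbbab meet in 3. 3b->2: no, bbca/acbb meet in 2. 3b->3: no, ccbbbb/acbb meet in 3. Open state 4: 3b->4.
bbac: 3c undefined. 3c->0: no, bbca/cbacbb meet in 2. 3c->1: no, bbca/bbacaca meet in 2. 3c->2: no, cccba/bbacaca meet in 3. 3c->3: ok.
ccba: 3a undefined. 3a->0: no, bbca/bbacaca meet in 2. 3a->1: no, cccba/bbacaca meet in 3. 3a->2: no, bbca/bbacaca meet in 2. 3a->3: no, cccba/bbacaca meet in 3. 3a->4: ok.
aaaba: 4a undefined. 4a->0: ok.
bcbbc: 4c undefined. 4c->0: ok.
ccbab: 4b undefined. 4b->0: no, ccbbbb/a meet in 1. 4b->1: ok.
All examples now run through 5 states with every (state, symbol) defined. Accept strings end in {0,2,3}, Reject strings end in {1,4}; accept={0,2,3}.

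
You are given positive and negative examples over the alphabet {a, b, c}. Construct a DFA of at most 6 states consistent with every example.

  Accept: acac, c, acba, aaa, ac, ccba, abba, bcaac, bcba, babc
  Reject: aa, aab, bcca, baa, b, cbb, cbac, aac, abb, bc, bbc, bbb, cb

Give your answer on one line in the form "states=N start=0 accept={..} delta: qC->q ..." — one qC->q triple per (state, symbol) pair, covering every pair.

states=5 start=0 accept={0,3} delta: 0a->1 0b->2 0c->0 1a->2 1b->0 1c->0 2a->3 2b->2 2c->4 3a->1 3b->0 3c->1 4a->0 4b->2 4c->0

Fold the examples into a partial DFA from state 0: repeatedly fix the first undefined (state, symbol) met by the shortest-then-alphabetical prefix, trying targets in increasing order and rejecting any under which an Accept and a Reject string meet in one state with the same remainder; add a state when all current targets are rejected. Accepting states are where Accept strings end.
a: 0a undefined. 0a->0: no, c/aac meet in 0 with "c" left. Open state 1: 0a->1.
b: 0b undefined. 0b->0: no, c/bc meet in 0 with "c" left. 0b->1: no, aaa/baa meet in 1 with "aa" left. Open state 2: 0b->2.
c: 0c undefined. 0c->0: ok.
aa: 1a undefined. 1a->0: no, c/aa meet in 0. 1a->1: no, aaa/aa meet in 1. 1a->2: ok.
ab: 1b undefined. 1b->0: ok.
ac: 1c undefined. 1c->0: ok.
ba: 2a undefined. 2a->0: no, acac/cbac meet in 0. 2a->1: no, acac/cbac meet in 0. 2a->2: no, acba/aa meet in 2. Open state 3: 2a->3.
bb: 2b undefined. 2b->0: no, acac/aab meet in 0. 2b->1: no, acac/bbc meet in 0. 2b->2: ok.
bc: 2c undefined. 2c->0: no, acac/aac meet in 0. 2c->1: no, bcaac/cbac meet in 3 with "c" left. 2c->2: no, acba/bcca meet in 3. 2c->3: no, acba/aac meet in 3. Open state 4: 2c->4.
baa: 3a undefined. 3a->0: no, acac/baa meet in 0. 3a->1: ok.
bab: 3b undefined. 3b->0: ok.
bca: 4a undefined. 4a->0: ok.
bcb: 4b undefined. 4b->0: no, bcba/baa meet in 1. 4b->1: no, bcba/aa meet in 2. 4b->2: ok.
bcc: 4c undefined. 4c->0: ok.
cbac: 3c undefined. 3c->0: no, acac/cbac meet in 0. 3c->1: ok.
All examples now run through 5 states with every (state, symbol) defined. Accept strings end in {0,3}, Reject strings end in {1,2,4}; accept={0,3}.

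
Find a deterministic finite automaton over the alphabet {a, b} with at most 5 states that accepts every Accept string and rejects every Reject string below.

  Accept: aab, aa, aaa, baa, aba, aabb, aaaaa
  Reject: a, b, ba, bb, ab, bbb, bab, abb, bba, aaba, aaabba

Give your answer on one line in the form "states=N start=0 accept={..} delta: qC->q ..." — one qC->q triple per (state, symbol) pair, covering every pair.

states=4 start=0 accept={2,3} delta: 0a->1 0b->0 1a->2 1b->1 2a->2 2b->3 3a->0 3b->3

Fold the examples into a partial DFA from state 0: repeatedly fix the first undefined (state, symbol) met by the shortest-then-alphabetical prefix, trying targets in increasing order and rejecting any under which an Accept and a Reject string meet in one state with the same remainder; add a state when all current targets are rejected. Accepting states are where Accept strings end.
a: 0a undefined. 0a->0: no, aab/b meet in 0 with "b" left. Open state 1: 0a->1.
b: 0b undefined. 0b->0: ok.
aa: 1a undefined. 1a->0: no, aab/b meet in 0. 1a->1: no, aab/ab meet in 1 with "b" left. Open state 2: 1a->2.
ab: 1b undefined. 1b->0: no, aba/a meet in 1. 1b->1: ok.
aaa: 2a undefined. 2a->0: no, aaa/b meet in 0. 2a->1: no, aa/aaabba meet in 2. 2a->2: ok.
aab: 2b undefined. 2b->0: no, aab/b meet in 0. 2b->1: no, aab/a meet in 1. 2b->2: no, aab/aaba meet in 2. Open state 3: 2b->3.
aaba: 3a undefined. 3a->0: ok.
aabb: 3b undefined. 3b->0: no, aabb/b meet in 0. 3b->1: no, aa/aaabba meet in 2. 3b->2: no, aa/aaabba meet in 2. 3b->3: ok.
All examples now run through 4 states with every (state, symbol) defined. Accept strings end in {2,3}, Reject strings end in {0,1}; accept={2,3}.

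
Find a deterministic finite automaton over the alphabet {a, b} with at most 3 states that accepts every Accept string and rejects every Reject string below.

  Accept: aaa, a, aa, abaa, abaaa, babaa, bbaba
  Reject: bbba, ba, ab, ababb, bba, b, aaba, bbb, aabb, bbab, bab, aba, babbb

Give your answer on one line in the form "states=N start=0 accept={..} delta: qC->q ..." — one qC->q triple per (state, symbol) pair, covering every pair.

Grow the machine one transition at a time. Run the examples from 0; the earliest place one falls off (shortest prefix, ties alphabetical) gets sent to the lowest-numbered state that keeps every Accept/Reject pair distinguishable — a pair clashes when both reach the same state with identical unread suffix — and to a fresh state only if none does.
a: 0a undefined. 0a->0: ok.
b: 0b undefined. 0b->0: no, aaa/bbba meet in 0. Open state 1: 0b->1.
ba: 1a undefined. 1a->0: no, aaa/ba meet in 0. 1a->1: no, abaa/ba meet in 1. Open state 2: 1a->2.
bb: 1b undefined. 1b->0: no, aaa/bba meet in 0. 1b->1: ok.
bab: 2b undefined. 2b->0: no, aaa/bbab meet in 0. 2b->1: no, bbaba/bbba meet in 2. 2b->2: ok.
abaa: 2a undefined. 2a->0: ok.
All examples now run through 3 states with every (state, symbol) defined. Accept strings end in {0}, Reject strings end in {1,2}; accept={0}.

states=3 start=0 accept={0} delta: 0a->0 0b->1 1a->2 1b->1 2a->0 2b->2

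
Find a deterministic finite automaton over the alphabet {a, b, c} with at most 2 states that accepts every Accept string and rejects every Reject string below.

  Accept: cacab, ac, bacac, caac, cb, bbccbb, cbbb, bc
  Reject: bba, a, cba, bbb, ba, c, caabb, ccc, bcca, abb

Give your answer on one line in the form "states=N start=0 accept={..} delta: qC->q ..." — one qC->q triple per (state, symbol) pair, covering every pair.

states=2 start=0 accept={0} delta: 0a->1 0b->1 0c->1 1a->1 1b->0 1c->0

Fold the examples into a partial DFA from state 0: repeatedly fix the first undefined (state, symbol) met by the shortest-then-alphabetical prefix, trying targets in increasing order and rejecting any under which an Accept and a Reject string meet in one state with the same remainder; add a state when all current targets are rejected. Accepting states are where Accept strings end.
a: 0a undefined. 0a->0: no, ac/c meet in 0 with "c" left. Open state 1: 0a->1.
b: 0b undefined. 0b->0: no, bc/c meet in 0 with "c" left. 0b->1: ok.
c: 0c undefined. 0c->0: no, cb/a meet in 1. 0c->1: ok.
ab: 1b undefined. 1b->0: ok.
ac: 1c undefined. 1c->0: ok.
ba: 1a undefined. 1a->0: no, cacab/bba meet in 1. 1a->1: ok.
All examples now run through 2 states with every (state, symbol) defined. Accept strings end in {0}, Reject strings end in {1}; accept={0}.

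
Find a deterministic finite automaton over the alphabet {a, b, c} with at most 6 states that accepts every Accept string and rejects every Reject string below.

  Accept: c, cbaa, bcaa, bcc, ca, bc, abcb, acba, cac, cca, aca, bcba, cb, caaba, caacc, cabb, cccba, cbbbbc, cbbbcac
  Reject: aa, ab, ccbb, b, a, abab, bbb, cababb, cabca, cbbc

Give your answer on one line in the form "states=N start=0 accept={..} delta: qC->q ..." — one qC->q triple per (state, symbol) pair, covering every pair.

states=5 start=0 accept={1,2,3} delta: 0a->0 0b->0 0c->1 1a->1 1b->2 1c->2 2a->2 2b->3 2c->3 3a->0 3b->4 3c->0 4a->1 4b->0 4c->0

Grow the machine one transition at a time. Run the examples from 0; the earliest place one falls off (shortest prefix, ties alphabetical) gets sent to the lowest-numbered state that keeps every Accept/Reject pair distinguishable — a pair clashes when both reach the same state with identical unread suffix — and to a fresh state only if none does.
a: 0a undefined. 0a->0: ok.
b: 0b undefined. 0b->0: ok.
c: 0c undefined. 0c->0: no, c/aa meet in 0. Open state 1: 0c->1.
ca: 1a undefined. 1a->0: no, bcaa/aa meet in 0. 1a->1: ok.
cb: 1b undefined. 1b->0: no, c/cabca meet in 1. 1b->1: no, c/cababb meet in 1. Open state 2: 1b->2.
cc: 1c undefined. 1c->0: no, bcc/aa meet in 0. 1c->1: no, cabb/ccbb meet in 2 with "b" left. 1c->2: ok.
cba: 2a undefined. 2a->0: no, cbaa/aa meet in 0. 2a->1: no, cabb/cababb meet in 2 with "b" left. 2a->2: ok.
cbb: 2b undefined. 2b->0: no, c/cbbc meet in 1. 2b->1: no, cbaa/ccbb meet in 2. 2b->2: no, cbaa/ccbb meet in 2. Open state 3: 2b->3.
ccc: 2c undefined. 2c->0: no, caacc/aa meet in 0. 2c->1: no, c/cabca meet in 1. 2c->2: no, cbaa/cabca meet in 2. 2c->3: ok.
cbbb: 3b undefined. 3b->0: no, cccba/aa meet in 0. 3b->1: no, c/ccbb meet in 1. 3b->2: no, cbaa/ccbb meet in 2. 3b->3: no, caacc/ccbb meet in 3. Open state 4: 3b->4.
cbbc: 3c undefined. 3c->0: ok.
cabca: 3a undefined. 3a->0: ok.
cbbbb: 4b undefined. 4b->0: ok.
cbbbc: 4c undefined. 4c->0: ok.
cccba: 4a undefined. 4a->0: no, cccba/aa meet in 0. 4a->1: ok.
All examples now run through 5 states with every (state, symbol) defined. Accept strings end in {1,2,3}, Reject strings end in {0,4}; accept={1,2,3}.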